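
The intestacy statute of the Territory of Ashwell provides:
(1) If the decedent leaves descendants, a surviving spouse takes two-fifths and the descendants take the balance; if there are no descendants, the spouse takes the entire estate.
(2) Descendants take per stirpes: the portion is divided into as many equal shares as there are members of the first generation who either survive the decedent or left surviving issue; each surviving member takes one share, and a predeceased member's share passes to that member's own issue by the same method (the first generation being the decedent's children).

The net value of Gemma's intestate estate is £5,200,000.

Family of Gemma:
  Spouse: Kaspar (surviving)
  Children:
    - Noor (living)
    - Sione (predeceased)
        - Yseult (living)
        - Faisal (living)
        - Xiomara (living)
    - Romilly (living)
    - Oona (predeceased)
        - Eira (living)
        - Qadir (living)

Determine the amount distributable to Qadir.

Kaspar takes two-fifths of £5,200,000 = £2,080,000. The remaining £3,120,000 passes to the descendants.
The descendants' portion (£3,120,000) is divided into 4 shares of £780,000: Noor and Romilly each take £780,000; Sione's £780,000 share passes to Sione's issue; Oona's £780,000 share passes to Oona's issue.
Sione's share (£780,000) is divided into 3 shares of £260,000: Yseult, Faisal, and Xiomara each take £260,000.
Oona's share (£780,000) is divided into 2 shares of £390,000: Eira and Qadir each take £390,000.

Qadir receives £390,000.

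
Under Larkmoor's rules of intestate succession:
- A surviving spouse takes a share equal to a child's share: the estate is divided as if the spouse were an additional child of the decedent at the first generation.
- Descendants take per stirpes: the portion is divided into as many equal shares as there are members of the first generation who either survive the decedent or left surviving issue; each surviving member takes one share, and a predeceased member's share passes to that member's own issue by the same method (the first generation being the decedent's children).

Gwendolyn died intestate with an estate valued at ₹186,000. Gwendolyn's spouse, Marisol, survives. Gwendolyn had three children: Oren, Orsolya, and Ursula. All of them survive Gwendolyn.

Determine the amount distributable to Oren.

Oren receives ₹46,500.

The spouse counts as an additional share at the children's level, so there are 4 primary shares of ₹46,500. Marisol takes one such share (₹46,500).
The children's combined portion (₹139,500) is divided into 3 shares of ₹46,500: Oren, Orsolya, and Ursula each take ₹46,500.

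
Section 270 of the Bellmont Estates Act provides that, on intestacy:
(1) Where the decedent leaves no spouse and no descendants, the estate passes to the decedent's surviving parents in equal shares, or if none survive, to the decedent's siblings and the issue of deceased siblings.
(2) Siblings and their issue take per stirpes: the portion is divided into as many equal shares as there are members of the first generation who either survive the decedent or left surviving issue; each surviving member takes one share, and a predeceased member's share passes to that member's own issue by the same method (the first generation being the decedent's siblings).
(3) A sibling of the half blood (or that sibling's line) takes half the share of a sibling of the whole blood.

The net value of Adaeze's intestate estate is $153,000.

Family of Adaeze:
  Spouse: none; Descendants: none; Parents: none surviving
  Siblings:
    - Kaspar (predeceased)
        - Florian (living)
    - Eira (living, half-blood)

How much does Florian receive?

Florian receives $102,000.

The entire $153,000 passes to the siblings and their issue.
Counting each half-blood sibling's line as half a unit, there are 3/2 units in $153,000, so one unit is $102,000. Whole-blood lines (Kaspar) take $102,000 each; half-blood lines (Eira) take $51,000 each.
Kaspar's share ($102,000) passes entirely to Florian.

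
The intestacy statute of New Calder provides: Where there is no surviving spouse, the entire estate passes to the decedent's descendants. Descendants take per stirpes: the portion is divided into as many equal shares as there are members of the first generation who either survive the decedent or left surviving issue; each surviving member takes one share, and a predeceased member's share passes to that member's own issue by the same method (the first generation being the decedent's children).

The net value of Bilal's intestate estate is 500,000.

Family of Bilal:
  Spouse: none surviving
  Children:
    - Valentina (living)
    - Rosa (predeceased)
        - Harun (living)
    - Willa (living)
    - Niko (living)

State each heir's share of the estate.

Valentina: 125,000; Harun: 125,000; Willa: 125,000; Niko: 125,000

The entire 500,000 passes to the descendants.
That amount (500,000) is divided into 4 shares of 125,000: Valentina, Willa, and Niko each take 125,000; Rosa's 125,000 share passes to Rosa's issue.
Rosa's share (125,000) passes entirely to Harun.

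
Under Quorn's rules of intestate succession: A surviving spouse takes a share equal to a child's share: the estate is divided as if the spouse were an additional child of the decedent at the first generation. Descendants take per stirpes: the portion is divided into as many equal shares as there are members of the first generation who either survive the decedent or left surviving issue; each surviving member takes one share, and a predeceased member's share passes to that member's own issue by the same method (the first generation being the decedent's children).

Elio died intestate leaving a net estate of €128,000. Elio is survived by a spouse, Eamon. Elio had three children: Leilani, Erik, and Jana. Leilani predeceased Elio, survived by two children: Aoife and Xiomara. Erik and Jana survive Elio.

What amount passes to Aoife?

Aoife receives €16,000.

The spouse counts as an additional share at the children's level, so there are 4 primary shares of €32,000. Eamon takes one such share (€32,000).
The children's combined portion (€96,000) is divided into 3 shares of €32,000: Erik and Jana each take €32,000; Leilani's €32,000 share passes to Leilani's issue.
Leilani's share (€32,000) is divided into 2 shares of €16,000: Aoife and Xiomara each take €16,000.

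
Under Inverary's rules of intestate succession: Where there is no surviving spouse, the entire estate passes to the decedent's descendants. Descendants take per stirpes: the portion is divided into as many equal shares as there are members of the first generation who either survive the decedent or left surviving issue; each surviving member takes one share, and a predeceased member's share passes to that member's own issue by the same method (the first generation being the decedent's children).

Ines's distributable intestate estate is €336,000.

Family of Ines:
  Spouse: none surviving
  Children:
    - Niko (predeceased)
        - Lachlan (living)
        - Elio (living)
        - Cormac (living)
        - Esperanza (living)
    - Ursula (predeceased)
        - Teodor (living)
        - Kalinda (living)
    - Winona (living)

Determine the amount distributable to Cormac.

Cormac receives €28,000.

The entire €336,000 passes to the descendants.
That amount (€336,000) is divided into 3 shares of €112,000: Winona takes €112,000; Niko's €112,000 share passes to Niko's issue; Ursula's €112,000 share passes to Ursula's issue.
Niko's share (€112,000) is divided into 4 shares of €28,000: Lachlan, Elio, Cormac, and Esperanza each take €28,000.
Ursula's share (€112,000) is divided into 2 shares of €56,000: Teodor and Kalinda each take €56,000.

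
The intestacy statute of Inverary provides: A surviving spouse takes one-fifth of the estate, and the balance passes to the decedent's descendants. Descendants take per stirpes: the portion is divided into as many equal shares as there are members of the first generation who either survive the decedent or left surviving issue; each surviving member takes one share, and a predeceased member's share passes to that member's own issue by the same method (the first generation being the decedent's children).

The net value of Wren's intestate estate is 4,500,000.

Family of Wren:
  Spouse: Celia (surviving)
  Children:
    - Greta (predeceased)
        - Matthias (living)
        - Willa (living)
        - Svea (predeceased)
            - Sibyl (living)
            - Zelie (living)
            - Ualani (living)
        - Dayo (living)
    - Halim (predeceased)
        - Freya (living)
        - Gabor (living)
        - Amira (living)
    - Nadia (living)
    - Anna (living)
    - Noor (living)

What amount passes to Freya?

Freya receives 240,000.

Celia takes one-fifth of 4,500,000 = 900,000. The remaining 3,600,000 passes to the descendants.
The descendants' portion (3,600,000) is divided into 5 shares of 720,000: Nadia, Anna, and Noor each take 720,000; Greta's 720,000 share passes to Greta's issue; Halim's 720,000 share passes to Halim's issue.
Greta's share (720,000) is divided into 4 shares of 180,000: Matthias, Willa, and Dayo each take 180,000; Svea's 180,000 share passes to Svea's issue.
Svea's share (180,000) is divided into 3 shares of 60,000: Sibyl, Zelie, and Ualani each take 60,000.
Halim's share (720,000) is divided into 3 shares of 240,000: Freya, Gabor, and Amira each take 240,000.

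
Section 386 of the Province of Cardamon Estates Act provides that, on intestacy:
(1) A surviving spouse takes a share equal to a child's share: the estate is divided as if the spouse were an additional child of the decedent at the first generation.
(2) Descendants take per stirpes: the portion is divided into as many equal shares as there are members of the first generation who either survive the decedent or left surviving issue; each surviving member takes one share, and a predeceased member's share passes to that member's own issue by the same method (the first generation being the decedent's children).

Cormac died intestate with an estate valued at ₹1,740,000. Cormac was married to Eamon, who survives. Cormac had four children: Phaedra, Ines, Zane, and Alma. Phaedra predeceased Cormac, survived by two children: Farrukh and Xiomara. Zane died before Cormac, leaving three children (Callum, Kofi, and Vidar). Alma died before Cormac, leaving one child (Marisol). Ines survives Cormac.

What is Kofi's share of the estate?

Kofi receives ₹116,000.

The spouse counts as an additional share at the children's level, so there are 5 primary shares of ₹348,000. Eamon takes one such share (₹348,000).
The children's combined portion (₹1,392,000) is divided into 4 shares of ₹348,000: Ines takes ₹348,000; Phaedra's ₹348,000 share passes to Phaedra's issue; Zane's ₹348,000 share passes to Zane's issue; Alma's ₹348,000 share passes to Alma's issue.
Phaedra's share (₹348,000) is divided into 2 shares of ₹174,000: Farrukh and Xiomara each take ₹174,000.
Zane's share (₹348,000) is divided into 3 shares of ₹116,000: Callum, Kofi, and Vidar each take ₹116,000.
Alma's share (₹348,000) passes entirely to Marisol.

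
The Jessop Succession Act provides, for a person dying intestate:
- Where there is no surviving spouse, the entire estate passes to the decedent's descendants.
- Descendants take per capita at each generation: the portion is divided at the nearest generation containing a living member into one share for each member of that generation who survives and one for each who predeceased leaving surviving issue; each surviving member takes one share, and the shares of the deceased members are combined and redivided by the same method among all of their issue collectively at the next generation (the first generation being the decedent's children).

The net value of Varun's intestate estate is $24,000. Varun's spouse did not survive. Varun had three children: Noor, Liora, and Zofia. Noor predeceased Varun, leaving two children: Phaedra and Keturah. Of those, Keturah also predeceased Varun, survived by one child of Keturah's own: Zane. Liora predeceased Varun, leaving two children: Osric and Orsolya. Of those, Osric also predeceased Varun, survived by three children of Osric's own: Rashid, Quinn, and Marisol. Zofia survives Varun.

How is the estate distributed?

Phaedra: $4,000; Zane: $2,000; Rashid: $2,000; Quinn: $2,000; Marisol: $2,000; Orsolya: $4,000; Zofia: $8,000

The entire $24,000 passes to the descendants.
That amount ($24,000) is divided at the children's generation into 3 shares of $8,000. Zofia takes $8,000. The 2 shares of the deceased (Noor and Liora) are combined into a pool of $16,000.
That pool ($16,000) is divided at the grandchildren's generation into 4 shares of $4,000. Phaedra and Orsolya each take $4,000. The 2 shares of the deceased (Keturah and Osric) are combined into a pool of $8,000.
That pool ($8,000) is divided at the great-grandchildren's generation equally among Zane, Rashid, Quinn, and Marisol: $2,000 each.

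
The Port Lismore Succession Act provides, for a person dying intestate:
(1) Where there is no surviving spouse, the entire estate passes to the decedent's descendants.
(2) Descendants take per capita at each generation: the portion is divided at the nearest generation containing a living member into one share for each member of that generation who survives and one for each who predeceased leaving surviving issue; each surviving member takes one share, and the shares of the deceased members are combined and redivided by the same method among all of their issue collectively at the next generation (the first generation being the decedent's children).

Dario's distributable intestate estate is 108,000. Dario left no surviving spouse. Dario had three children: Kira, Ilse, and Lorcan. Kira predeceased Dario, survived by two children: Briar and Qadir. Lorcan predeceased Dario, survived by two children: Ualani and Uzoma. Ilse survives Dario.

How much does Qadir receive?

The entire 108,000 passes to the descendants.
That amount (108,000) is divided at the children's generation into 3 shares of 36,000. Ilse takes 36,000. The 2 shares of the deceased (Kira and Lorcan) are combined into a pool of 72,000.
That pool (72,000) is divided at the grandchildren's generation equally among Briar, Qadir, Ualani, and Uzoma: 18,000 each.

Qadir receives 18,000.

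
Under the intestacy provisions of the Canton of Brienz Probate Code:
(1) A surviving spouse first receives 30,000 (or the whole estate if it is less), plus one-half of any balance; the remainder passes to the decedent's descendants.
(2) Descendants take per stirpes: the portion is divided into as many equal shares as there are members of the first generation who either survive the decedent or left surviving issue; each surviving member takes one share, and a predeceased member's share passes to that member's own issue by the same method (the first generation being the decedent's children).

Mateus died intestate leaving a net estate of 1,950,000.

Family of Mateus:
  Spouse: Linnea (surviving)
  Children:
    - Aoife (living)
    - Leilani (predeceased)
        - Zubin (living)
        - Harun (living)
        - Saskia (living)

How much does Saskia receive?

Linnea first takes 30,000, leaving a balance of 1,920,000. Linnea then takes one-half of the balance (960,000), for a total of 990,000. The remaining 960,000 passes to the descendants.
The descendants' portion (960,000) is divided into 2 shares of 480,000: Aoife takes 480,000; Leilani's 480,000 share passes to Leilani's issue.
Leilani's share (480,000) is divided into 3 shares of 160,000: Zubin, Harun, and Saskia each take 160,000.

Saskia receives 160,000.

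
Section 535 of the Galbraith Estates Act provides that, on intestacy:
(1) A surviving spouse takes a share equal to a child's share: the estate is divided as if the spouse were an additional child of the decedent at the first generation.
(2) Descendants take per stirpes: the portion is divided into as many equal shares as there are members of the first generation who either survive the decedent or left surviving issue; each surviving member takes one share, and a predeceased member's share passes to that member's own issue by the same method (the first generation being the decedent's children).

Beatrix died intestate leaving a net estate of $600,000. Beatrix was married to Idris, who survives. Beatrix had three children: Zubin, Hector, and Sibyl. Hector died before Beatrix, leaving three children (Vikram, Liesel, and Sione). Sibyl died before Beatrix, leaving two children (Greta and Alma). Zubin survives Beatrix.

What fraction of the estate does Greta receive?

Greta receives 1/8 of the estate.

The spouse counts as an additional share at the children's level, so there are 4 primary shares of $150,000. Idris takes one such share ($150,000).
The children's combined portion ($450,000) is divided into 3 shares of $150,000: Zubin takes $150,000; Hector's $150,000 share passes to Hector's issue; Sibyl's $150,000 share passes to Sibyl's issue.
Hector's share ($150,000) is divided into 3 shares of $50,000: Vikram, Liesel, and Sione each take $50,000.
Sibyl's share ($150,000) is divided into 2 shares of $75,000: Greta and Alma each take $75,000.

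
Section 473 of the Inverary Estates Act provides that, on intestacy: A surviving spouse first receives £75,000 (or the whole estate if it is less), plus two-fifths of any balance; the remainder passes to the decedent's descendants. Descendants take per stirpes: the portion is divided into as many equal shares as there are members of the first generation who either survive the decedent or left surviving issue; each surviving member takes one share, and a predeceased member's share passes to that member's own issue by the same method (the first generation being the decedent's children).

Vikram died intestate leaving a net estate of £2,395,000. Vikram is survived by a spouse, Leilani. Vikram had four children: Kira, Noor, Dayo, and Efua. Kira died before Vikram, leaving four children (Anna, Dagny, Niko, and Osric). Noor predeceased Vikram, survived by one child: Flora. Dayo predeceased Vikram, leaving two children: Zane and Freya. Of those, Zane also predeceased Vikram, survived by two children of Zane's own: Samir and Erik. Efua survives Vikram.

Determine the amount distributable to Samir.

Samir receives £87,000.

Leilani first takes £75,000, leaving a balance of £2,320,000. Leilani then takes two-fifths of the balance (£928,000), for a total of £1,003,000. The remaining £1,392,000 passes to the descendants.
The descendants' portion (£1,392,000) is divided into 4 shares of £348,000: Efua takes £348,000; Kira's £348,000 share passes to Kira's issue; Noor's £348,000 share passes to Noor's issue; Dayo's £348,000 share passes to Dayo's issue.
Kira's share (£348,000) is divided into 4 shares of £87,000: Anna, Dagny, Niko, and Osric each take £87,000.
Noor's share (£348,000) passes entirely to Flora.
Dayo's share (£348,000) is divided into 2 shares of £174,000: Freya takes £174,000; Zane's £174,000 share passes to Zane's issue.
Zane's share (£174,000) is divided into 2 shares of £87,000: Samir and Erik each take £87,000.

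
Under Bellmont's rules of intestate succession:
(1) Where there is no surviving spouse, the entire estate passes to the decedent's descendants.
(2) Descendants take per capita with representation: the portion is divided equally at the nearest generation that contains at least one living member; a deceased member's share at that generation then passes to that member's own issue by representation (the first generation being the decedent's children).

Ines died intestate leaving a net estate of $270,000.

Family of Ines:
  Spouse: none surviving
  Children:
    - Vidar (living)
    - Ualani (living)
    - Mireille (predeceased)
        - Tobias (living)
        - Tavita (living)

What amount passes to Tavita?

Tavita receives $45,000.

The entire $270,000 passes to the descendants.
That amount ($270,000) is divided into 3 shares of $90,000: Vidar and Ualani each take $90,000; Mireille's $90,000 share passes to Mireille's issue.
Mireille's share ($90,000) is divided into 2 shares of $45,000: Tobias and Tavita each take $45,000.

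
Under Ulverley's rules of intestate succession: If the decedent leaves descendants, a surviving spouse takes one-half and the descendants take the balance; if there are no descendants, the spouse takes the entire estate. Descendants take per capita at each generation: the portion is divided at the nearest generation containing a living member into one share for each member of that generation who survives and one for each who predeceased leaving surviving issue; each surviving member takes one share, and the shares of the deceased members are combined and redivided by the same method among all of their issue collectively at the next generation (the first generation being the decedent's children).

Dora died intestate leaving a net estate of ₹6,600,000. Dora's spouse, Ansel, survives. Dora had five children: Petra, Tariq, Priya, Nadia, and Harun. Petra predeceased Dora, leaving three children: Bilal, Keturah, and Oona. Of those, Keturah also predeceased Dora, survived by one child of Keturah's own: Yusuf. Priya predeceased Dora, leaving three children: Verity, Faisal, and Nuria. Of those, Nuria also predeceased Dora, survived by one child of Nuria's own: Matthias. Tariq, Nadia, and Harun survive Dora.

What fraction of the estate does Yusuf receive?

Ansel takes one-half of ₹6,600,000 = ₹3,300,000. The remaining ₹3,300,000 passes to the descendants.
The descendants' portion (₹3,300,000) is divided at the children's generation into 5 shares of ₹660,000. Tariq, Nadia, and Harun each take ₹660,000. The 2 shares of the deceased (Petra and Priya) are combined into a pool of ₹1,320,000.
That pool (₹1,320,000) is divided at the grandchildren's generation into 6 shares of ₹220,000. Bilal, Oona, Verity, and Faisal each take ₹220,000. The 2 shares of the deceased (Keturah and Nuria) are combined into a pool of ₹440,000.
That pool (₹440,000) is divided at the great-grandchildren's generation equally among Yusuf and Matthias: ₹220,000 each.

Yusuf receives 1/30 of the estate.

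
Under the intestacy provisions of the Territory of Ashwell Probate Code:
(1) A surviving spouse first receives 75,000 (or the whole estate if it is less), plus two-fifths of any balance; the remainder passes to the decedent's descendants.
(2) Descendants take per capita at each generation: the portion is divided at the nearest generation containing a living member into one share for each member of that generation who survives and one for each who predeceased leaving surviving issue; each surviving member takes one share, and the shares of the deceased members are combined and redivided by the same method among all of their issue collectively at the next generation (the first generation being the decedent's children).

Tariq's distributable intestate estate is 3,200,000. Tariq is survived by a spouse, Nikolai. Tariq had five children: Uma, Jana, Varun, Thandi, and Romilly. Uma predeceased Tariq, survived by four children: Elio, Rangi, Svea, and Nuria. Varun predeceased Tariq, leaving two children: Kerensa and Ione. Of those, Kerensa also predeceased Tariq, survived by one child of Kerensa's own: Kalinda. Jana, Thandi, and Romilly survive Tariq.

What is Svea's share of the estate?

Svea receives 125,000.

Nikolai first takes 75,000, leaving a balance of 3,125,000. Nikolai then takes two-fifths of the balance (1,250,000), for a total of 1,325,000. The remaining 1,875,000 passes to the descendants.
The descendants' portion (1,875,000) is divided at the children's generation into 5 shares of 375,000. Jana, Thandi, and Romilly each take 375,000. The 2 shares of the deceased (Uma and Varun) are combined into a pool of 750,000.
That pool (750,000) is divided at the grandchildren's generation into 6 shares of 125,000. Elio, Rangi, Svea, Nuria, and Ione each take 125,000. The remaining share for the deceased Kerensa (125,000) is carried to the next generation.
That pool (125,000) passes entirely to Kalinda, the sole taker at the great-grandchildren's generation.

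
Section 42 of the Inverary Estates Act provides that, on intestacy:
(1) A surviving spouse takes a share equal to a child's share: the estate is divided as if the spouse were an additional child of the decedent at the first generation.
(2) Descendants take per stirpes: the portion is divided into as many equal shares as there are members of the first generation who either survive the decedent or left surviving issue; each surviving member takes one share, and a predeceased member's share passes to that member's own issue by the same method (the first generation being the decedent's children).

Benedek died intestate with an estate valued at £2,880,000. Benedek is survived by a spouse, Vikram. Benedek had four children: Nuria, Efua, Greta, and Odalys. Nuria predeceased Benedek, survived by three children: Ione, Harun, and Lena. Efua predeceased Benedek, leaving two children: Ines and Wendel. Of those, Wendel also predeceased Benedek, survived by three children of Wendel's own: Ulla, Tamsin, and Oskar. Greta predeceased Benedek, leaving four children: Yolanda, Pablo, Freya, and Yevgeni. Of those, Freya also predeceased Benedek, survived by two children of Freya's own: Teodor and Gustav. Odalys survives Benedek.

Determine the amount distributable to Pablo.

Pablo receives £144,000.

The spouse counts as an additional share at the children's level, so there are 5 primary shares of £576,000. Vikram takes one such share (£576,000).
The children's combined portion (£2,304,000) is divided into 4 shares of £576,000: Odalys takes £576,000; Nuria's £576,000 share passes to Nuria's issue; Efua's £576,000 share passes to Efua's issue; Greta's £576,000 share passes to Greta's issue.
Nuria's share (£576,000) is divided into 3 shares of £192,000: Ione, Harun, and Lena each take £192,000.
Efua's share (£576,000) is divided into 2 shares of £288,000: Ines takes £288,000; Wendel's £288,000 share passes to Wendel's issue.
Wendel's share (£288,000) is divided into 3 shares of £96,000: Ulla, Tamsin, and Oskar each take £96,000.
Greta's share (£576,000) is divided into 4 shares of £144,000: Yolanda, Pablo, and Yevgeni each take £144,000; Freya's £144,000 share passes to Freya's issue.
Freya's share (£144,000) is divided into 2 shares of £72,000: Teodor and Gustav each take £72,000.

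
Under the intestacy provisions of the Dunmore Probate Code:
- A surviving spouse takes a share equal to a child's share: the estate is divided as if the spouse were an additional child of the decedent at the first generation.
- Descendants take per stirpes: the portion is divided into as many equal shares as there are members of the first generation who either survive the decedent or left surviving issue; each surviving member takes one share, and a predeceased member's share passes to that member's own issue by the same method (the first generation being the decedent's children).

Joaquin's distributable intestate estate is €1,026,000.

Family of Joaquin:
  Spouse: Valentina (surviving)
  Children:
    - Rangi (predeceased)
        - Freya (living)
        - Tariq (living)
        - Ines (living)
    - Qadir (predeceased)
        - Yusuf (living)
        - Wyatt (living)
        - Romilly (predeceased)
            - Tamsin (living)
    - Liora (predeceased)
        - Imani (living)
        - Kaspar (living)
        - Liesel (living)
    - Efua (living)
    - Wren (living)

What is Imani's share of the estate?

The spouse counts as an additional share at the children's level, so there are 6 primary shares of €171,000. Valentina takes one such share (€171,000).
The children's combined portion (€855,000) is divided into 5 shares of €171,000: Efua and Wren each take €171,000; Rangi's €171,000 share passes to Rangi's issue; Qadir's €171,000 share passes to Qadir's issue; Liora's €171,000 share passes to Liora's issue.
Rangi's share (€171,000) is divided into 3 shares of €57,000: Freya, Tariq, and Ines each take €57,000.
Qadir's share (€171,000) is divided into 3 shares of €57,000: Yusuf and Wyatt each take €57,000; Romilly's €57,000 share passes to Romilly's issue.
Romilly's share (€57,000) passes entirely to Tamsin.
Liora's share (€171,000) is divided into 3 shares of €57,000: Imani, Kaspar, and Liesel each take €57,000.

Imani receives €57,000.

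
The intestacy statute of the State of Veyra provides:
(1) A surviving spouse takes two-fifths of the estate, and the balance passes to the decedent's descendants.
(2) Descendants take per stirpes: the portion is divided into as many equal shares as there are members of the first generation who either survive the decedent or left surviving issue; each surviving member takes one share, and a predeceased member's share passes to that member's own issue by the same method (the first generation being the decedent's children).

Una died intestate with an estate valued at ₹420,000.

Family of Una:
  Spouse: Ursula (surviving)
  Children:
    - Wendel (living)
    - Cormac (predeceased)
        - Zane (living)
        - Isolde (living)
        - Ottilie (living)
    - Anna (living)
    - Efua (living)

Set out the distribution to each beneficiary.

Ursula: ₹168,000; Wendel: ₹63,000; Zane: ₹21,000; Isolde: ₹21,000; Ottilie: ₹21,000; Anna: ₹63,000; Efua: ₹63,000

Ursula takes two-fifths of ₹420,000 = ₹168,000. The remaining ₹252,000 passes to the descendants.
The descendants' portion (₹252,000) is divided into 4 shares of ₹63,000: Wendel, Anna, and Efua each take ₹63,000; Cormac's ₹63,000 share passes to Cormac's issue.
Cormac's share (₹63,000) is divided into 3 shares of ₹21,000: Zane, Isolde, and Ottilie each take ₹21,000.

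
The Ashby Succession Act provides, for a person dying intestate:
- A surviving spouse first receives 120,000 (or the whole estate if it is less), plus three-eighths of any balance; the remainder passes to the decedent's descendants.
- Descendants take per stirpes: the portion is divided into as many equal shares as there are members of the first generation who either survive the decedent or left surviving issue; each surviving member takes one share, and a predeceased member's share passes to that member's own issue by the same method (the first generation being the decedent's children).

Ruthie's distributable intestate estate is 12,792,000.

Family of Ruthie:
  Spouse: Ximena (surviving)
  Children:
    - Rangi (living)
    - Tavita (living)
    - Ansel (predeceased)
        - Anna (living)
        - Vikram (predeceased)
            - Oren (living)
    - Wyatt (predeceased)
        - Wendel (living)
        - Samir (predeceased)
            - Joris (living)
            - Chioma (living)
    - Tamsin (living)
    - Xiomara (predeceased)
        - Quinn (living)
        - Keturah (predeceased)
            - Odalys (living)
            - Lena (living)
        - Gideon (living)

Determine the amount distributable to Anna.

Anna receives 660,000.

Ximena first takes 120,000, leaving a balance of 12,672,000. Ximena then takes three-eighths of the balance (4,752,000), for a total of 4,872,000. The remaining 7,920,000 passes to the descendants.
The descendants' portion (7,920,000) is divided into 6 shares of 1,320,000: Rangi, Tavita, and Tamsin each take 1,320,000; Ansel's 1,320,000 share passes to Ansel's issue; Wyatt's 1,320,000 share passes to Wyatt's issue; Xiomara's 1,320,000 share passes to Xiomara's issue.
Ansel's share (1,320,000) is divided into 2 shares of 660,000: Anna takes 660,000; Vikram's 660,000 share passes to Vikram's issue.
Vikram's share (660,000) passes entirely to Oren.
Wyatt's share (1,320,000) is divided into 2 shares of 660,000: Wendel takes 660,000; Samir's 660,000 share passes to Samir's issue.
Samir's share (660,000) is divided into 2 shares of 330,000: Joris and Chioma each take 330,000.
Xiomara's share (1,320,000) is divided into 3 shares of 440,000: Quinn and Gideon each take 440,000; Keturah's 440,000 share passes to Keturah's issue.
Keturah's share (440,000) is divided into 2 shares of 220,000: Odalys and Lena each take 220,000.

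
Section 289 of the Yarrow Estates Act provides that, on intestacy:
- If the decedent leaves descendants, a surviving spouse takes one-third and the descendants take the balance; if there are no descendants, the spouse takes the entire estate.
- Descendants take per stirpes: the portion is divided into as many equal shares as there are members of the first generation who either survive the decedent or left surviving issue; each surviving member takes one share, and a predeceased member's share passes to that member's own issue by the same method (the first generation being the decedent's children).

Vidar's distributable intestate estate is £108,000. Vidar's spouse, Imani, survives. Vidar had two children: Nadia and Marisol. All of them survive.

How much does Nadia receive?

Imani takes one-third of £108,000 = £36,000. The remaining £72,000 passes to the descendants.
The descendants' portion (£72,000) is divided into 2 shares of £36,000: Nadia and Marisol each take £36,000.

Nadia receives £36,000.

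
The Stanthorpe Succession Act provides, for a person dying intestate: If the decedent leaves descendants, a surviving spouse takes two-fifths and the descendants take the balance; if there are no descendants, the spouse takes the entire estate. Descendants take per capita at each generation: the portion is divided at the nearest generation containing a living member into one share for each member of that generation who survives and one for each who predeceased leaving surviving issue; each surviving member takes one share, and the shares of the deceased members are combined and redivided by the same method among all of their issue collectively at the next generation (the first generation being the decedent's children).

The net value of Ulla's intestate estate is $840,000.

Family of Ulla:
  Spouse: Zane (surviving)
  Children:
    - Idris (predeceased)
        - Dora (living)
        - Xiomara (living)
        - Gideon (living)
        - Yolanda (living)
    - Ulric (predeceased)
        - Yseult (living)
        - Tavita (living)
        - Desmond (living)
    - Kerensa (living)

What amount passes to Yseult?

Zane takes two-fifths of $840,000 = $336,000. The remaining $504,000 passes to the descendants.
The descendants' portion ($504,000) is divided at the children's generation into 3 shares of $168,000. Kerensa takes $168,000. The 2 shares of the deceased (Idris and Ulric) are combined into a pool of $336,000.
That pool ($336,000) is divided at the grandchildren's generation equally among Dora, Xiomara, Gideon, Yolanda, Yseult, Tavita, and Desmond: $48,000 each.

Yseult receives $48,000.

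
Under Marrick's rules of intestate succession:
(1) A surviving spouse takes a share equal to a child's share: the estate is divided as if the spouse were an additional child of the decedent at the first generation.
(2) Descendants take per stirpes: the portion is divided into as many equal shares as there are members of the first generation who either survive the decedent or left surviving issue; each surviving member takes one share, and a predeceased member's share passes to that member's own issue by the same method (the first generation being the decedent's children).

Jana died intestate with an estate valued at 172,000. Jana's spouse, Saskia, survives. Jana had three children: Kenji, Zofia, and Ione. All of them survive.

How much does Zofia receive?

The spouse counts as an additional share at the children's level, so there are 4 primary shares of 43,000. Saskia takes one such share (43,000).
The children's combined portion (129,000) is divided into 3 shares of 43,000: Kenji, Zofia, and Ione each take 43,000.

Zofia receives 43,000.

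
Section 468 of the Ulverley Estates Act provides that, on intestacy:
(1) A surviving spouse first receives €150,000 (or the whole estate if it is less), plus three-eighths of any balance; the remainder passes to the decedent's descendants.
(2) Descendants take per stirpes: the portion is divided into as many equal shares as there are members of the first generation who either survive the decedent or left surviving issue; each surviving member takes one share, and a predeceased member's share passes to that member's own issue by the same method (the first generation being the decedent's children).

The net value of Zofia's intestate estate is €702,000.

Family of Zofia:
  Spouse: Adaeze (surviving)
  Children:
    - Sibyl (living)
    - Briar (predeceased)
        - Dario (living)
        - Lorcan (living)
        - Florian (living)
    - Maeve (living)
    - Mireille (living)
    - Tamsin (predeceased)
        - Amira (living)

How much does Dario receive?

Adaeze first takes €150,000, leaving a balance of €552,000. Adaeze then takes three-eighths of the balance (€207,000), for a total of €357,000. The remaining €345,000 passes to the descendants.
The descendants' portion (€345,000) is divided into 5 shares of €69,000: Sibyl, Maeve, and Mireille each take €69,000; Briar's €69,000 share passes to Briar's issue; Tamsin's €69,000 share passes to Tamsin's issue.
Briar's share (€69,000) is divided into 3 shares of €23,000: Dario, Lorcan, and Florian each take €23,000.
Tamsin's share (€69,000) passes entirely to Amira.

Dario receives €23,000.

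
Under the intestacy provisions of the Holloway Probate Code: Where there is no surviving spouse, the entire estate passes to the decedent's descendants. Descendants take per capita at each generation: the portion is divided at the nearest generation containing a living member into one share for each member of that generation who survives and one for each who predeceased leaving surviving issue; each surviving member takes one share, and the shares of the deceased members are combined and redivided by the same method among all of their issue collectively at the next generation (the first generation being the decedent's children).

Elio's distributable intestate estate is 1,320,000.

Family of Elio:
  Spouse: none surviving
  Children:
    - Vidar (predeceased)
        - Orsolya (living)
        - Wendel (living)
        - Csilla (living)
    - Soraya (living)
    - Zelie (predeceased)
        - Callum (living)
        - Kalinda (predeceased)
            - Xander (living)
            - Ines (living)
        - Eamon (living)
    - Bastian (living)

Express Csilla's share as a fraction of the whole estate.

The entire 1,320,000 passes to the descendants.
That amount (1,320,000) is divided at the children's generation into 4 shares of 330,000. Soraya and Bastian each take 330,000. The 2 shares of the deceased (Vidar and Zelie) are combined into a pool of 660,000.
That pool (660,000) is divided at the grandchildren's generation into 6 shares of 110,000. Orsolya, Wendel, Csilla, Callum, and Eamon each take 110,000. The remaining share for the deceased Kalinda (110,000) is carried to the next generation.
That pool (110,000) is divided at the great-grandchildren's generation equally among Xander and Ines: 55,000 each.

Csilla receives 1/12 of the estate.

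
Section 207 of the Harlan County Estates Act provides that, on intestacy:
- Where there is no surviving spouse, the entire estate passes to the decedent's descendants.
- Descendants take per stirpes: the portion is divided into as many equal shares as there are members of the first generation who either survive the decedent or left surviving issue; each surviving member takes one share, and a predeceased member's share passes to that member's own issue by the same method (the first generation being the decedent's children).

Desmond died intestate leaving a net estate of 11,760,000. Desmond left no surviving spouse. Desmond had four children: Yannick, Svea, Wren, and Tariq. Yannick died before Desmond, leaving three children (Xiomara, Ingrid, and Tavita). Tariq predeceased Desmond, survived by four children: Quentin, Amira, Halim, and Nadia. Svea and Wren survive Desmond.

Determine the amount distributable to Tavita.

Tavita receives 980,000.

The entire 11,760,000 passes to the descendants.
That amount (11,760,000) is divided into 4 shares of 2,940,000: Svea and Wren each take 2,940,000; Yannick's 2,940,000 share passes to Yannick's issue; Tariq's 2,940,000 share passes to Tariq's issue.
Yannick's share (2,940,000) is divided into 3 shares of 980,000: Xiomara, Ingrid, and Tavita each take 980,000.
Tariq's share (2,940,000) is divided into 4 shares of 735,000: Quentin, Amira, Halim, and Nadia each take 735,000.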